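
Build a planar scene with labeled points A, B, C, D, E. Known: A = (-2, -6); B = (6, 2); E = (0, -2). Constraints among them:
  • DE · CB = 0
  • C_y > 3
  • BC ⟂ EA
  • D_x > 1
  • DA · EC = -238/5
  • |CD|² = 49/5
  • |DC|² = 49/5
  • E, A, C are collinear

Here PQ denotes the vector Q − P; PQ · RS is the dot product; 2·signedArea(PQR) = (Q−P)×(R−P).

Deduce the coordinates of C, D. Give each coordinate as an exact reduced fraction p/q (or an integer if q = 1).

1. C_x = 14/5  [E, A, C are collinear ∩ BC ⟂ EA]
2. C_y = 18/5  [E, A, C are collinear ∩ BC ⟂ EA]
   → C = (14/5, 18/5)
3. D_x = 7/5  [DE · CB = 0 ∩ DA · EC = -238/5]
4. D_y = 4/5  [DE · CB = 0 ∩ DA · EC = -238/5]
   → D = (7/5, 4/5)

C = (14/5, 18/5)
D = (7/5, 4/5)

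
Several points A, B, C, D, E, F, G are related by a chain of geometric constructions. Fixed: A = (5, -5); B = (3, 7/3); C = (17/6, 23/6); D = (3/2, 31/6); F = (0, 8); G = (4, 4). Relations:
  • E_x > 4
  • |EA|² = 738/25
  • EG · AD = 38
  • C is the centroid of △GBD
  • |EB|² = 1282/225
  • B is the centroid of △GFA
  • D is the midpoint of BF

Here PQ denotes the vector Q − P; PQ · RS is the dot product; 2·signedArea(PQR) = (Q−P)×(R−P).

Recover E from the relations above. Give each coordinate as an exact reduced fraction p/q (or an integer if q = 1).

1. E_x = 22/5  [line 7/2·x + -61/6·y + -34/3 = 0 ∩ |EA|² = 738/25]
2. E_y = 2/5  [line 7/2·x + -61/6·y + -34/3 = 0 ∩ |EA|² = 738/25]
   → E = (22/5, 2/5)

E = (22/5, 2/5)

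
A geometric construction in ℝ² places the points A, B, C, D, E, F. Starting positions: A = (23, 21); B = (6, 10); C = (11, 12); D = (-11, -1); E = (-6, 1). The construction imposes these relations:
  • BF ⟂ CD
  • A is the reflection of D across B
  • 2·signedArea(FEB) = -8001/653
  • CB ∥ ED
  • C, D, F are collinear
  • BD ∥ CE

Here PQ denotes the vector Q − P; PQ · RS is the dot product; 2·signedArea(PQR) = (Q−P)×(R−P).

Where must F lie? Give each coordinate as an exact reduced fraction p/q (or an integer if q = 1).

F = (4191/653, 6068/653)

1. F_x = 4191/653  [C, D, F are collinear ∩ BF ⟂ CD]
2. F_y = 6068/653  [C, D, F are collinear ∩ BF ⟂ CD]
   → F = (4191/653, 6068/653)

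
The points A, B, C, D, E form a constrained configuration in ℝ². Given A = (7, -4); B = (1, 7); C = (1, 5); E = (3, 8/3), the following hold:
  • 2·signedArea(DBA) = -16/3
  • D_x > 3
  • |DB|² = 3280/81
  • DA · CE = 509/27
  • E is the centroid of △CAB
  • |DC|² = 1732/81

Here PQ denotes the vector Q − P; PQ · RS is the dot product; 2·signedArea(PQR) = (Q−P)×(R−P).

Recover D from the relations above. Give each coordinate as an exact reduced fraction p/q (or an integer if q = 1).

1. D_x = 11/3  [2·signedArea(DBA) = -16/3 ∩ DA · CE = 509/27]
2. D_y = 11/9  [2·signedArea(DBA) = -16/3 ∩ DA · CE = 509/27]
   → D = (11/3, 11/9)

D = (11/3, 11/9)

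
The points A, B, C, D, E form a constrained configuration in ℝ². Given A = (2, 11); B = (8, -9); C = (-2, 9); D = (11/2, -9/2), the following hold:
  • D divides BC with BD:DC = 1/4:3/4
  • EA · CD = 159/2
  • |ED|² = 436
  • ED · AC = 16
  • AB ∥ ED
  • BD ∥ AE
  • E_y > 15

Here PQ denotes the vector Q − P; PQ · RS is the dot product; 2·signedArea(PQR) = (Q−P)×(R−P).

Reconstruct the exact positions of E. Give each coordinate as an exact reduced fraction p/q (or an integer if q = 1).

E = (-1/2, 31/2)

1. E_x = -1/2  [AB ∥ ED ∩ BD ∥ AE]
2. E_y = 31/2  [AB ∥ ED ∩ BD ∥ AE]
   → E = (-1/2, 31/2)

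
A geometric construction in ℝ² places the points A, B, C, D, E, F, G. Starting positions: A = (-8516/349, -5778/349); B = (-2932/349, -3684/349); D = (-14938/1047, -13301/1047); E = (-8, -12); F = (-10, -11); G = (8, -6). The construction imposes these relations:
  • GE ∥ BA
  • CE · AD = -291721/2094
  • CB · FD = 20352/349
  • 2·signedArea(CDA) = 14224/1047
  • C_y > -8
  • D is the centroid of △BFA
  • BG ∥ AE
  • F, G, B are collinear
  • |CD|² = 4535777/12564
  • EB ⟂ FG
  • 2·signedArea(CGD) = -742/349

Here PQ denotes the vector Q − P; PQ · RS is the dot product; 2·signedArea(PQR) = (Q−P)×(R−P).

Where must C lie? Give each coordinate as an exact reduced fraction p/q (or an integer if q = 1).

1. C_x = 1361/349  [CE · AD = -291721/2094 ∩ CB · FD = 20352/349]
2. C_y = -4983/698  [CE · AD = -291721/2094 ∩ CB · FD = 20352/349]
   → C = (1361/349, -4983/698)

C = (1361/349, -4983/698)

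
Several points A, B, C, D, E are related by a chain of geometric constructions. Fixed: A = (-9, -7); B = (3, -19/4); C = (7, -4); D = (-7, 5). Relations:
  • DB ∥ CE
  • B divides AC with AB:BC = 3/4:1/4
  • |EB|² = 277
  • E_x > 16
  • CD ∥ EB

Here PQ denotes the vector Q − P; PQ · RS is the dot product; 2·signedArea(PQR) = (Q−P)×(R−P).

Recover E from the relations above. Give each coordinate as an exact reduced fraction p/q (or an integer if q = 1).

E = (17, -55/4)

1. E_x = 17  [CD ∥ EB ∩ DB ∥ CE]
2. E_y = -55/4  [CD ∥ EB ∩ DB ∥ CE]
   → E = (17, -55/4)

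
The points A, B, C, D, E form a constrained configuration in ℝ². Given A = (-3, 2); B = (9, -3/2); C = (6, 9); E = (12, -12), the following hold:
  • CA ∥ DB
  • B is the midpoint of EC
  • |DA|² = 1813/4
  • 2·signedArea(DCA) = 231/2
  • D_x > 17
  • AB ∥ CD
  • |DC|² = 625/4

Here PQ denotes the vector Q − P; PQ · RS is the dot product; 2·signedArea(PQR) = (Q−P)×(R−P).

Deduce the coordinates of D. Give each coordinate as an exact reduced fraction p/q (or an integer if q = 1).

1. D_x = 18  [CA ∥ DB ∩ AB ∥ CD]
2. D_y = 11/2  [CA ∥ DB ∩ AB ∥ CD]
   → D = (18, 11/2)

D = (18, 11/2)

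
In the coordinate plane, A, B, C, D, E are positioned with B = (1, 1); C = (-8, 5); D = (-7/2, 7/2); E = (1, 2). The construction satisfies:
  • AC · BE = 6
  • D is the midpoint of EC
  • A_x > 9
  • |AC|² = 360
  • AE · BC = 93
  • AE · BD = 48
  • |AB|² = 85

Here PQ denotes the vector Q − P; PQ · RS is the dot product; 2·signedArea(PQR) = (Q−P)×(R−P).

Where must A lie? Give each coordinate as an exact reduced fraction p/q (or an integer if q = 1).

A = (10, -1)

1. A_x = 10  [AC · BE = 6 ∩ AE · BC = 93]
2. A_y = -1  [AC · BE = 6 ∩ AE · BC = 93]
   → A = (10, -1)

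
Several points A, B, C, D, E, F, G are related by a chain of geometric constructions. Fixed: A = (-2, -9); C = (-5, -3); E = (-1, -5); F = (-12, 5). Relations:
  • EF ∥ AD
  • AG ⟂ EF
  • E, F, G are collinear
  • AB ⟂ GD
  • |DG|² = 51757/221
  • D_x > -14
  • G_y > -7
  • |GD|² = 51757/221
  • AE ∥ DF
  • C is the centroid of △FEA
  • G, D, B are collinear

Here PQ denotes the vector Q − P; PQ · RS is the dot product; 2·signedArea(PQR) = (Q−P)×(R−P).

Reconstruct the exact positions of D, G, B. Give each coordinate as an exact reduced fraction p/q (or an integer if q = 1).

1. D_x = -13  [AE ∥ DF ∩ EF ∥ AD]
2. D_y = 1  [AE ∥ DF ∩ EF ∥ AD]
   → D = (-13, 1)
3. G_x = 98/221  [E, F, G are collinear ∩ AG ⟂ EF]
4. G_y = -1395/221  [E, F, G are collinear ∩ AG ⟂ EF]
   → G = (98/221, -1395/221)
5. B_x = -16250/51757  [G, D, B are collinear ∩ AB ⟂ GD]
6. B_y = -305379/51757  [G, D, B are collinear ∩ AB ⟂ GD]
   → B = (-16250/51757, -305379/51757)

B = (-16250/51757, -305379/51757)
D = (-13, 1)
G = (98/221, -1395/221)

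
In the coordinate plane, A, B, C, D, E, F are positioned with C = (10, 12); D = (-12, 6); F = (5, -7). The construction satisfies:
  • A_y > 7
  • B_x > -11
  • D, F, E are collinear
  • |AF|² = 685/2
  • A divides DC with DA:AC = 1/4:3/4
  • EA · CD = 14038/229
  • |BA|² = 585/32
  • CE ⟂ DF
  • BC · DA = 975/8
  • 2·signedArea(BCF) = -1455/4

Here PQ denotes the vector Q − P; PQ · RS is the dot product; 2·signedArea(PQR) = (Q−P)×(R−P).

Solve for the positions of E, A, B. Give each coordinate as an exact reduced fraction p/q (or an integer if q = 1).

1. E_x = -232/229  [D, F, E are collinear ∩ CE ⟂ DF]
2. E_y = -550/229  [D, F, E are collinear ∩ CE ⟂ DF]
   → E = (-232/229, -550/229)
3. A_x = -13/2  [A divides DC with DA:AC = 1/4:3/4]
4. A_y = 15/2  [A divides DC with DA:AC = 1/4:3/4]
   → A = (-13/2, 15/2)
5. B_x = -85/8  [2·signedArea(BCF) = -1455/4 ∩ BC · DA = 975/8]
6. B_y = 51/8  [2·signedArea(BCF) = -1455/4 ∩ BC · DA = 975/8]
   → B = (-85/8, 51/8)

A = (-13/2, 15/2)
B = (-85/8, 51/8)
E = (-232/229, -550/229)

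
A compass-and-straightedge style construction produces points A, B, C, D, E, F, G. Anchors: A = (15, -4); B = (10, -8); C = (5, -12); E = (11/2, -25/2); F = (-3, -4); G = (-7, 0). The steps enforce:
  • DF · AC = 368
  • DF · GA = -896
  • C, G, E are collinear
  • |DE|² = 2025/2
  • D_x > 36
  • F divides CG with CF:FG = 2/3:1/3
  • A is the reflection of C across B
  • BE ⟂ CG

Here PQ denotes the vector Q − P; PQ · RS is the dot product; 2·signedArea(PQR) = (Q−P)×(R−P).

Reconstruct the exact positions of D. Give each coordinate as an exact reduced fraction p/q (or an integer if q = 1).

D = (37, -8)

1. D_x = 37  [DF · AC = 368 ∩ DF · GA = -896]
2. D_y = -8  [DF · AC = 368 ∩ DF · GA = -896]
   → D = (37, -8)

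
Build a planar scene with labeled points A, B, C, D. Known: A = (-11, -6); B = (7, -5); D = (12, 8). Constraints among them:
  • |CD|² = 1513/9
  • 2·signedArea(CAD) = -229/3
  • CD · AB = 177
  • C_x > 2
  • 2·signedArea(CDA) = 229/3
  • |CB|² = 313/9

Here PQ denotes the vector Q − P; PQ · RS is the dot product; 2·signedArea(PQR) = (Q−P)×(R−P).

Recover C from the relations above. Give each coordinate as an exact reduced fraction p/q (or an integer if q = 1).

C = (8/3, -1)

1. C_x = 8/3  [2·signedArea(CAD) = -229/3 ∩ CD · AB = 177]
2. C_y = -1  [2·signedArea(CAD) = -229/3 ∩ CD · AB = 177]
   → C = (8/3, -1)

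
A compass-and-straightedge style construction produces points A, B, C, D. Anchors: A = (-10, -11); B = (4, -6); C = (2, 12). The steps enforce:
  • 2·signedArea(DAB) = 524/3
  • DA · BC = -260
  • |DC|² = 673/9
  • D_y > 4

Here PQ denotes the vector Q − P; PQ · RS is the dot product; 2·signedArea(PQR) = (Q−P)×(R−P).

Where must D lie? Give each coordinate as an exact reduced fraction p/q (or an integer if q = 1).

1. D_x = -2  [DA · BC = -260 ∩ 2·signedArea(DAB) = 524/3]
2. D_y = 13/3  [DA · BC = -260 ∩ 2·signedArea(DAB) = 524/3]
   → D = (-2, 13/3)

D = (-2, 13/3)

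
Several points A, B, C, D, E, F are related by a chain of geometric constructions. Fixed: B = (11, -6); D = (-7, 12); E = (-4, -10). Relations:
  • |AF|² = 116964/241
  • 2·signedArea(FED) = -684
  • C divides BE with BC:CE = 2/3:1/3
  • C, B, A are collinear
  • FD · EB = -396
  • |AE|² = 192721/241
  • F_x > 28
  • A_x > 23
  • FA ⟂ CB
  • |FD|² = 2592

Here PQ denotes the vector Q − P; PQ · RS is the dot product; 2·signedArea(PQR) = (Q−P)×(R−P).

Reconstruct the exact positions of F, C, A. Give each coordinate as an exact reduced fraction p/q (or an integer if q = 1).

1. F_x = 29  [2·signedArea(FED) = -684 ∩ FD · EB = -396]
2. F_y = -24  [2·signedArea(FED) = -684 ∩ FD · EB = -396]
   → F = (29, -24)
3. C_x = 1  [C divides BE with BC:CE = 2/3:1/3]
4. C_y = -26/3  [C divides BE with BC:CE = 2/3:1/3]
   → C = (1, -26/3)
5. A_x = 5621/241  [C, B, A are collinear ∩ FA ⟂ CB]
6. A_y = -654/241  [C, B, A are collinear ∩ FA ⟂ CB]
   → A = (5621/241, -654/241)

A = (5621/241, -654/241)
C = (1, -26/3)
F = (29, -24)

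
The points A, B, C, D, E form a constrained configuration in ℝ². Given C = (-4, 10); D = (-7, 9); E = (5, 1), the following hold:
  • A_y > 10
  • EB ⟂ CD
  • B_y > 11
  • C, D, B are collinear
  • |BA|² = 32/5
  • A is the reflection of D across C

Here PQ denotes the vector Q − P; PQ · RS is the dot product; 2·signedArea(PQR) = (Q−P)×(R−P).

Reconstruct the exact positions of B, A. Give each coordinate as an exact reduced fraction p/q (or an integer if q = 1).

1. B_x = 7/5  [C, D, B are collinear ∩ EB ⟂ CD]
2. B_y = 59/5  [C, D, B are collinear ∩ EB ⟂ CD]
   → B = (7/5, 59/5)
3. A_x = -1  [A is the reflection of D across C]
4. A_y = 11  [A is the reflection of D across C]
   → A = (-1, 11)

A = (-1, 11)
B = (7/5, 59/5)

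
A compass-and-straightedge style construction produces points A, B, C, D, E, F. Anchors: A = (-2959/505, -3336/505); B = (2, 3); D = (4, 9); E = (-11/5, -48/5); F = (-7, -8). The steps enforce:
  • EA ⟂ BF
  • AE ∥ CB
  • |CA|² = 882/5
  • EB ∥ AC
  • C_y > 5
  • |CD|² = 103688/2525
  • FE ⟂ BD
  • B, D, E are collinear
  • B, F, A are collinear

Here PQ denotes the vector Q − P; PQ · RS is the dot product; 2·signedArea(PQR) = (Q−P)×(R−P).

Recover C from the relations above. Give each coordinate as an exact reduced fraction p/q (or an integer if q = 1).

C = (-838/505, 3027/505)

1. C_x = -838/505  [AE ∥ CB ∩ EB ∥ AC]
2. C_y = 3027/505  [AE ∥ CB ∩ EB ∥ AC]
   → C = (-838/505, 3027/505)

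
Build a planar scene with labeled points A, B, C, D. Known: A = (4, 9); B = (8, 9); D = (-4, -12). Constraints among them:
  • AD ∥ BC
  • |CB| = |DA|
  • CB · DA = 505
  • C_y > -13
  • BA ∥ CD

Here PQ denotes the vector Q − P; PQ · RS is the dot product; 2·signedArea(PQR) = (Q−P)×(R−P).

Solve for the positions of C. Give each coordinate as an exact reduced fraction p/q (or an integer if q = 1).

1. C_x = 0  [BA ∥ CD ∩ AD ∥ BC]
2. C_y = -12  [BA ∥ CD ∩ AD ∥ BC]
   → C = (0, -12)

C = (0, -12)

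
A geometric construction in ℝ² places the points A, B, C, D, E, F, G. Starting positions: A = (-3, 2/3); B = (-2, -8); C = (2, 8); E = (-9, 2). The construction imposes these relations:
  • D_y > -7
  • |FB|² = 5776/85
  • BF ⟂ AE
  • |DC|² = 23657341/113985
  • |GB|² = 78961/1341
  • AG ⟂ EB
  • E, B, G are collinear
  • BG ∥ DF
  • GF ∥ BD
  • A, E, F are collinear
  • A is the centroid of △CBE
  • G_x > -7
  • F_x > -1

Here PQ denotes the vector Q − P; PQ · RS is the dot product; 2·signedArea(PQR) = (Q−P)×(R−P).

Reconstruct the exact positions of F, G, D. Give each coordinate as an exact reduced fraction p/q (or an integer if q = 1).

D = (159149/37995, -237062/37995)
F = (-18/85, 4/85)
G = (-2861/447, -766/447)

1. F_x = -18/85  [A, E, F are collinear ∩ BF ⟂ AE]
2. F_y = 4/85  [A, E, F are collinear ∩ BF ⟂ AE]
   → F = (-18/85, 4/85)
3. G_x = -2861/447  [E, B, G are collinear ∩ AG ⟂ EB]
4. G_y = -766/447  [E, B, G are collinear ∩ AG ⟂ EB]
   → G = (-2861/447, -766/447)
5. D_x = 159149/37995  [BG ∥ DF ∩ GF ∥ BD]
6. D_y = -237062/37995  [BG ∥ DF ∩ GF ∥ BD]
   → D = (159149/37995, -237062/37995)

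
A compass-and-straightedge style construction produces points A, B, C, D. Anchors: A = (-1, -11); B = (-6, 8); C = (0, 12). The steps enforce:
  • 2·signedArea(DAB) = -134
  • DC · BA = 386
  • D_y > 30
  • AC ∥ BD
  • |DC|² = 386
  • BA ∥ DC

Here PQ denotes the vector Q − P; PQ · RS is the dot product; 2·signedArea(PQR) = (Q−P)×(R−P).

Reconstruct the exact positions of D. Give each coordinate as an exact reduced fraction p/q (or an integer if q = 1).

D = (-5, 31)

1. D_x = -5  [BA ∥ DC ∩ AC ∥ BD]
2. D_y = 31  [BA ∥ DC ∩ AC ∥ BD]
   → D = (-5, 31)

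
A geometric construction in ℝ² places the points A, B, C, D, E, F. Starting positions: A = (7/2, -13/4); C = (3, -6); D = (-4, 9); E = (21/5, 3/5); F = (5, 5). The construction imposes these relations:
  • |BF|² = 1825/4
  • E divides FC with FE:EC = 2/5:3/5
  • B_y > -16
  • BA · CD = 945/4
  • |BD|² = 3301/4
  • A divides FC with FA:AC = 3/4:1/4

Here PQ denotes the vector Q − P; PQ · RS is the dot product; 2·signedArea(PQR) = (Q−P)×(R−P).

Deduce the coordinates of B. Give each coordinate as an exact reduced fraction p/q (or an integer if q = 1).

1. B_x = 11  [line 7·x + -15·y + -619/2 = 0 ∩ |BD|² = 3301/4]
2. B_y = -31/2  [line 7·x + -15·y + -619/2 = 0 ∩ |BD|² = 3301/4]
   → B = (11, -31/2)

B = (11, -31/2)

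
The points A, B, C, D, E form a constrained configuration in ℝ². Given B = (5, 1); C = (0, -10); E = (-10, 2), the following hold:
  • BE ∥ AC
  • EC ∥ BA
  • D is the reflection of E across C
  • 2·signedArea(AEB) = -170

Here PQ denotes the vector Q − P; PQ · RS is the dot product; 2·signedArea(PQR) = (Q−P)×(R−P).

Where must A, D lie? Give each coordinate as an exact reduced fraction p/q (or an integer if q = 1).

A = (15, -11)
D = (10, -22)

1. A_x = 15  [BE ∥ AC ∩ EC ∥ BA]
2. A_y = -11  [BE ∥ AC ∩ EC ∥ BA]
   → A = (15, -11)
3. D_x = 10  [D is the reflection of E across C]
4. D_y = -22  [D is the reflection of E across C]
   → D = (10, -22)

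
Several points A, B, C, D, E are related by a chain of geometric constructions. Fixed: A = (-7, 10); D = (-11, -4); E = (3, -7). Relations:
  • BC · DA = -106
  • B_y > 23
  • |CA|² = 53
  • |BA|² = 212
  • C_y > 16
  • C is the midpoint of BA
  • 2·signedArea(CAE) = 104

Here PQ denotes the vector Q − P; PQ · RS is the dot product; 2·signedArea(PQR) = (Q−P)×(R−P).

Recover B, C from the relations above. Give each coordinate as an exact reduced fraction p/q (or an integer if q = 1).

B = (-3, 24)
C = (-5, 17)

1. C_x = -5  [line 17·x + 10·y + -85 = 0 ∩ |CA|² = 53]
2. C_y = 17  [line 17·x + 10·y + -85 = 0 ∩ |CA|² = 53]
   → C = (-5, 17)
3. B_x = -3  [BC · DA = -106 ∩ C is the midpoint of BA]
4. B_y = 24  [BC · DA = -106 ∩ C is the midpoint of BA]
   → B = (-3, 24)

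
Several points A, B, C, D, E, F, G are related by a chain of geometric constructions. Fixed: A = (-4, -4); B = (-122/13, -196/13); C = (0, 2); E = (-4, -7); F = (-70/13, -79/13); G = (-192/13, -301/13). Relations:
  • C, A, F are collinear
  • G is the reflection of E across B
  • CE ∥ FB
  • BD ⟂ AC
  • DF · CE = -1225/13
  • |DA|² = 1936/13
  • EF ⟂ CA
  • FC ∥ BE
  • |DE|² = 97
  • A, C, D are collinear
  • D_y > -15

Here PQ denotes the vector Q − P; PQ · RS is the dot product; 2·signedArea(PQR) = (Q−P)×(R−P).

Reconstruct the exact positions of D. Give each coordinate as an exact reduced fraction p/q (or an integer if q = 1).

D = (-140/13, -184/13)

1. D_x = -140/13  [A, C, D are collinear ∩ BD ⟂ AC]
2. D_y = -184/13  [A, C, D are collinear ∩ BD ⟂ AC]
   → D = (-140/13, -184/13)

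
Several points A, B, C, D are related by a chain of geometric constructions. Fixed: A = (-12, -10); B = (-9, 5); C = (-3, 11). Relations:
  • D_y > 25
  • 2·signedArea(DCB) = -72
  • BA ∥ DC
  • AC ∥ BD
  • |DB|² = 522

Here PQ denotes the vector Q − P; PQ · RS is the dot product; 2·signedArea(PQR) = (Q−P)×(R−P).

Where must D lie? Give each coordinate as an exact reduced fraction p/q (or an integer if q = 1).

1. D_x = 0  [BA ∥ DC ∩ AC ∥ BD]
2. D_y = 26  [BA ∥ DC ∩ AC ∥ BD]
   → D = (0, 26)

D = (0, 26)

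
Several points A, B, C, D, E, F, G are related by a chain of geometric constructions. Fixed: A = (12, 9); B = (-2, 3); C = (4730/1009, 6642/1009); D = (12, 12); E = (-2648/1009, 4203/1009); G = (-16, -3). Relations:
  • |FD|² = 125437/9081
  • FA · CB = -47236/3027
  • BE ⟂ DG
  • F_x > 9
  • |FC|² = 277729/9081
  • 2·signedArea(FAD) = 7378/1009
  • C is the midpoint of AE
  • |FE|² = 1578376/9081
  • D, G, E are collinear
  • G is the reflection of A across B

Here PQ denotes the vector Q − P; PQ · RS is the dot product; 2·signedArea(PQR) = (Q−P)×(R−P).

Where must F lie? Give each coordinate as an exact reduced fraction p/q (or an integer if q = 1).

1. F_x = 28946/3027  [2·signedArea(FAD) = 7378/1009 ∩ FA · CB = -47236/3027]
2. F_y = 9277/1009  [2·signedArea(FAD) = 7378/1009 ∩ FA · CB = -47236/3027]
   → F = (28946/3027, 9277/1009)

F = (28946/3027, 9277/1009)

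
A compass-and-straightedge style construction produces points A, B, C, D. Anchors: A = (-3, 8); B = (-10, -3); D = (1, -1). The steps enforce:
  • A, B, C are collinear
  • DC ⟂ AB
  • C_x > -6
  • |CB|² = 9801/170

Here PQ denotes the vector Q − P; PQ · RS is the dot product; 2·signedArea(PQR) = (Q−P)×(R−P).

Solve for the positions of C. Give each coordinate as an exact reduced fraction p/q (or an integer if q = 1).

1. C_x = -1007/170  [A, B, C are collinear ∩ DC ⟂ AB]
2. C_y = 579/170  [A, B, C are collinear ∩ DC ⟂ AB]
   → C = (-1007/170, 579/170)

C = (-1007/170, 579/170)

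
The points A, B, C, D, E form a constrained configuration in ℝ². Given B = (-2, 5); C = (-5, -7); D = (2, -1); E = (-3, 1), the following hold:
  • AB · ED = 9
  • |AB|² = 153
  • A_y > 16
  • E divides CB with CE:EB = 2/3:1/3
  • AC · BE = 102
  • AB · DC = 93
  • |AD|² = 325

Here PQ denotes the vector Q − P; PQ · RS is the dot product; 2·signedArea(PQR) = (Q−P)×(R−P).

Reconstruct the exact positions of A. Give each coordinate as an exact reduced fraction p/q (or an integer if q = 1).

1. A_x = 1  [AB · ED = 9 ∩ AC · BE = 102]
2. A_y = 17  [AB · ED = 9 ∩ AC · BE = 102]
   → A = (1, 17)

A = (1, 17)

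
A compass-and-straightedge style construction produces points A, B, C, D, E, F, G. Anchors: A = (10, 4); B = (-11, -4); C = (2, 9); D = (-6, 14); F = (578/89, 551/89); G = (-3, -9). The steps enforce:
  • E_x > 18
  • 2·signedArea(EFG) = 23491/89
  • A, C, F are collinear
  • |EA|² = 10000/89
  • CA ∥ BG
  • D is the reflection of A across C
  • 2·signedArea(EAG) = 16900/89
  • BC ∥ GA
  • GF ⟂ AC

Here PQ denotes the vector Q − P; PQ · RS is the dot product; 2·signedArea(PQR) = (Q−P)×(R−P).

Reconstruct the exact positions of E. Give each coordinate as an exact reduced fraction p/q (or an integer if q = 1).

1. E_x = 1690/89  [2·signedArea(EFG) = 23491/89 ∩ 2·signedArea(EAG) = 16900/89]
2. E_y = -144/89  [2·signedArea(EFG) = 23491/89 ∩ 2·signedArea(EAG) = 16900/89]
   → E = (1690/89, -144/89)

E = (1690/89, -144/89)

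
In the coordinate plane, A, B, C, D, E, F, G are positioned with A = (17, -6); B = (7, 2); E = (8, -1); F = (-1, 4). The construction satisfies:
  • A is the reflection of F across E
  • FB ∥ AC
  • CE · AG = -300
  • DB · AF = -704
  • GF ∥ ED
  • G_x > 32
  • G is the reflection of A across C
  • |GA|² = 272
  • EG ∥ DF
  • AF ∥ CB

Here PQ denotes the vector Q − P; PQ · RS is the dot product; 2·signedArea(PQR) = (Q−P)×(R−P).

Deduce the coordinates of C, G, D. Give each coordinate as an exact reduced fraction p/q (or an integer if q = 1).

1. C_x = 25  [AF ∥ CB ∩ FB ∥ AC]
2. C_y = -8  [AF ∥ CB ∩ FB ∥ AC]
   → C = (25, -8)
3. G_x = 33  [G is the reflection of A across C]
4. G_y = -10  [G is the reflection of A across C]
   → G = (33, -10)
5. D_x = -26  [EG ∥ DF ∩ GF ∥ ED]
6. D_y = 13  [EG ∥ DF ∩ GF ∥ ED]
   → D = (-26, 13)

C = (25, -8)
D = (-26, 13)
G = (33, -10)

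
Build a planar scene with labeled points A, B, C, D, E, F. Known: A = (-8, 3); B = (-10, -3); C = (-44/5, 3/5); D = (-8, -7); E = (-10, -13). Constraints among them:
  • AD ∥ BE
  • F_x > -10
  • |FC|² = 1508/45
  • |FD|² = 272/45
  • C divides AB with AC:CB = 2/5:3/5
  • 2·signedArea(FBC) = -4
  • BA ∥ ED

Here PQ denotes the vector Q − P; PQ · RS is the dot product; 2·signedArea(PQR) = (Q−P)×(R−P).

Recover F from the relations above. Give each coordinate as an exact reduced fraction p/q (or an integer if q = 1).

F = (-48/5, -77/15)

1. F_x = -48/5  [line -18/5·x + 6/5·y + -142/5 = 0 ∩ |FD|² = 272/45]
2. F_y = -77/15  [line -18/5·x + 6/5·y + -142/5 = 0 ∩ |FD|² = 272/45]
   → F = (-48/5, -77/15)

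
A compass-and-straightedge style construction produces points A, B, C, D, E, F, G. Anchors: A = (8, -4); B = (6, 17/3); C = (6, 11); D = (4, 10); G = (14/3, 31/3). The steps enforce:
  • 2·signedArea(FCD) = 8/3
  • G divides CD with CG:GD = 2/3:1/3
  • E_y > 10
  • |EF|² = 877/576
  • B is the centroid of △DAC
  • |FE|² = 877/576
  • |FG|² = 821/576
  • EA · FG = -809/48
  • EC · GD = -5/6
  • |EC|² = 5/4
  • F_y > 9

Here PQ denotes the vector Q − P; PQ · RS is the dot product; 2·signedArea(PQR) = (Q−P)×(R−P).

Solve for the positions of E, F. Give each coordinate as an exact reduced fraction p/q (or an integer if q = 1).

E = (5, 21/2)
F = (21/4, 223/24)

1. E_x = 5  [line 2/3·x + 1/3·y + -41/6 = 0 ∩ |EC|² = 5/4]
2. E_y = 21/2  [line 2/3·x + 1/3·y + -41/6 = 0 ∩ |EC|² = 5/4]
   → E = (5, 21/2)
3. F_x = 21/4  [2·signedArea(FCD) = 8/3 ∩ EA · FG = -809/48]
4. F_y = 223/24  [2·signedArea(FCD) = 8/3 ∩ EA · FG = -809/48]
   → F = (21/4, 223/24)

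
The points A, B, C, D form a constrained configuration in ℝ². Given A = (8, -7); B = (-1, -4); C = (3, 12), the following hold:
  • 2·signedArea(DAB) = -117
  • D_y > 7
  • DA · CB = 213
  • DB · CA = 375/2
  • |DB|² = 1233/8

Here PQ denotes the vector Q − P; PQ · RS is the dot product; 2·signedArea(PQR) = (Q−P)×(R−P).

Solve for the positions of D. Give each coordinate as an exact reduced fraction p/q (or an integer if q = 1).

D = (17/4, 29/4)

1. D_x = 17/4  [2·signedArea(DAB) = -117 ∩ DB · CA = 375/2]
2. D_y = 29/4  [2·signedArea(DAB) = -117 ∩ DB · CA = 375/2]
   → D = (17/4, 29/4)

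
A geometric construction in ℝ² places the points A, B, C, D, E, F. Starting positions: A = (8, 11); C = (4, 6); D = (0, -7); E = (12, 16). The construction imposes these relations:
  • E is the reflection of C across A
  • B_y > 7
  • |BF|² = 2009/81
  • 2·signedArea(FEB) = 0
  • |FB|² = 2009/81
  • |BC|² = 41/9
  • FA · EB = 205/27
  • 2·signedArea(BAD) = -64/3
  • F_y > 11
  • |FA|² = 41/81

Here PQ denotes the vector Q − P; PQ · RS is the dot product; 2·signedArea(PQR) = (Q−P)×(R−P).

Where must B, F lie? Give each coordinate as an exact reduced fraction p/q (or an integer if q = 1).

1. B_x = 16/3  [line 18·x + -8·y + -104/3 = 0 ∩ |BC|² = 41/9]
2. B_y = 23/3  [line 18·x + -8·y + -104/3 = 0 ∩ |BC|² = 41/9]
   → B = (16/3, 23/3)
3. F_x = 76/9  [2·signedArea(FEB) = 0 ∩ FA · EB = 205/27]
4. F_y = 104/9  [2·signedArea(FEB) = 0 ∩ FA · EB = 205/27]
   → F = (76/9, 104/9)

B = (16/3, 23/3)
F = (76/9, 104/9)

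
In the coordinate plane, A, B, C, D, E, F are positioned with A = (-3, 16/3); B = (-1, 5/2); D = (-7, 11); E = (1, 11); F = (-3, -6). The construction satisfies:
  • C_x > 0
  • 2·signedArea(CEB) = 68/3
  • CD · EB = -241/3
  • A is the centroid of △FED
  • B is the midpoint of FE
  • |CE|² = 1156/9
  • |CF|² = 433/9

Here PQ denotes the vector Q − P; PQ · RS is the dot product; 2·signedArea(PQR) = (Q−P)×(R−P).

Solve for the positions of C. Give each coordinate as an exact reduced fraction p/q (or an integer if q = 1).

1. C_x = 1  [2·signedArea(CEB) = 68/3 ∩ CD · EB = -241/3]
2. C_y = -1/3  [2·signedArea(CEB) = 68/3 ∩ CD · EB = -241/3]
   → C = (1, -1/3)

C = (1, -1/3)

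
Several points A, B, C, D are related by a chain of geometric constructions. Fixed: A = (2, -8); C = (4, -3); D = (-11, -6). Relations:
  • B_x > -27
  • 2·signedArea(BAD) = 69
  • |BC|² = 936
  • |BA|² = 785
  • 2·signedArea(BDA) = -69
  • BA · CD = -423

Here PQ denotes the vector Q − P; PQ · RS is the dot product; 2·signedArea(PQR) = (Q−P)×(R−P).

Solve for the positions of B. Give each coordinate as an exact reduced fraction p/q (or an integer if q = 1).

B = (-26, -9)

1. B_x = -26  [2·signedArea(BAD) = 69 ∩ BA · CD = -423]
2. B_y = -9  [2·signedArea(BAD) = 69 ∩ BA · CD = -423]
   → B = (-26, -9)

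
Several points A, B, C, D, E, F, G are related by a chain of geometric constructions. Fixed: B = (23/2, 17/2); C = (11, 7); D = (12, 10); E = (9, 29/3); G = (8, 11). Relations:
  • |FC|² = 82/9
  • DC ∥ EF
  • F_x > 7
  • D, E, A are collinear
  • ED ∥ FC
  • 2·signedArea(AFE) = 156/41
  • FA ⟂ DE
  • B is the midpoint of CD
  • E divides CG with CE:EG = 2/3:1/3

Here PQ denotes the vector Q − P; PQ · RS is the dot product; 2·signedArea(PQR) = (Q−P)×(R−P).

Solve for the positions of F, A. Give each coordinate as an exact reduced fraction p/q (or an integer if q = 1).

1. F_x = 8  [ED ∥ FC ∩ DC ∥ EF]
2. F_y = 20/3  [ED ∥ FC ∩ DC ∥ EF]
   → F = (8, 20/3)
3. A_x = 315/41  [D, E, A are collinear ∩ FA ⟂ DE]
4. A_y = 1171/123  [D, E, A are collinear ∩ FA ⟂ DE]
   → A = (315/41, 1171/123)

A = (315/41, 1171/123)
F = (8, 20/3)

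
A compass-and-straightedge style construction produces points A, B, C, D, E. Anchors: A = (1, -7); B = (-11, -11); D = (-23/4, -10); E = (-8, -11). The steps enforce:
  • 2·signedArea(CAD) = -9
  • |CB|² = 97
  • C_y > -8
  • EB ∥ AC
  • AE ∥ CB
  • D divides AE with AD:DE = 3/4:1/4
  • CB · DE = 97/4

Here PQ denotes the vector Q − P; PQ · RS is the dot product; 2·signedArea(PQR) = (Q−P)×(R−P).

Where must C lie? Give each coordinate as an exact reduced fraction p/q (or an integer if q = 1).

C = (-2, -7)

1. C_x = -2  [AE ∥ CB ∩ EB ∥ AC]
2. C_y = -7  [AE ∥ CB ∩ EB ∥ AC]
   → C = (-2, -7)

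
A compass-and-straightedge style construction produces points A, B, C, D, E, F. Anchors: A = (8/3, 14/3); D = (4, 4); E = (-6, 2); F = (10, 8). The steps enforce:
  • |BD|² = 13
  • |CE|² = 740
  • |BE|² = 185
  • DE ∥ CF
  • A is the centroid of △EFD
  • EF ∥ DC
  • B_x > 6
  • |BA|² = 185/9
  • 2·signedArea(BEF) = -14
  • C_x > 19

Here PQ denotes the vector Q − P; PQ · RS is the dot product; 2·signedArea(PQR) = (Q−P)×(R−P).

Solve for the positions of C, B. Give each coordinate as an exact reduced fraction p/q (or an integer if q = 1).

B = (7, 6)
C = (20, 10)

1. C_x = 20  [DE ∥ CF ∩ EF ∥ DC]
2. C_y = 10  [DE ∥ CF ∩ EF ∥ DC]
   → C = (20, 10)
3. B_x = 7  [line -6·x + 16·y + -54 = 0 ∩ |BD|² = 13]
4. B_y = 6  [line -6·x + 16·y + -54 = 0 ∩ |BD|² = 13]
   → B = (7, 6)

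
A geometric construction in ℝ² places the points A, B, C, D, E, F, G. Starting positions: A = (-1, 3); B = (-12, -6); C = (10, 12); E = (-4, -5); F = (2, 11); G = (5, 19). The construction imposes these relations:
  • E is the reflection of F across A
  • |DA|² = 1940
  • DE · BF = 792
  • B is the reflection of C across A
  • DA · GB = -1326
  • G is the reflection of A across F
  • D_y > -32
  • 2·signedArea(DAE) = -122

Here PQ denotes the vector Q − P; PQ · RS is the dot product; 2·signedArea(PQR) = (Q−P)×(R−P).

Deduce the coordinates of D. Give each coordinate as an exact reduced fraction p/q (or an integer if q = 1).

1. D_x = -29  [2·signedArea(DAE) = -122 ∩ DA · GB = -1326]
2. D_y = -31  [2·signedArea(DAE) = -122 ∩ DA · GB = -1326]
   → D = (-29, -31)

D = (-29, -31)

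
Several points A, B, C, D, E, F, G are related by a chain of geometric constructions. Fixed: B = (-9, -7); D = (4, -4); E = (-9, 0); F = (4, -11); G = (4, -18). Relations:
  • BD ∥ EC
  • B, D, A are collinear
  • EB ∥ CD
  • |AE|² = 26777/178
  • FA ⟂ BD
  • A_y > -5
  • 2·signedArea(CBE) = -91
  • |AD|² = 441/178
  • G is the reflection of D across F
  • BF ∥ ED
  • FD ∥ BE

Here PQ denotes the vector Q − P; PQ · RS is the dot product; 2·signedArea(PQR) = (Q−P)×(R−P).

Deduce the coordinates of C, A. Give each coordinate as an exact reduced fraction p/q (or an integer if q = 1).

1. C_x = 4  [EB ∥ CD ∩ BD ∥ EC]
2. C_y = 3  [EB ∥ CD ∩ BD ∥ EC]
   → C = (4, 3)
3. A_x = 439/178  [B, D, A are collinear ∩ FA ⟂ BD]
4. A_y = -775/178  [B, D, A are collinear ∩ FA ⟂ BD]
   → A = (439/178, -775/178)

A = (439/178, -775/178)
C = (4, 3)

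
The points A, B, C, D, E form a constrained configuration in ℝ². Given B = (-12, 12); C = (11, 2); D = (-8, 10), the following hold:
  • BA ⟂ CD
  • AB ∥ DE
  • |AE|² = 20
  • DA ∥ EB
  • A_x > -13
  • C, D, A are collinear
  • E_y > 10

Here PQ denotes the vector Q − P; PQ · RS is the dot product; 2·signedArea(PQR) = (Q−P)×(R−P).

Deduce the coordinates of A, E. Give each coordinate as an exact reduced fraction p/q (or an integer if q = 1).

A = (-5148/425, 4986/425)
E = (-3352/425, 4364/425)

1. A_x = -5148/425  [C, D, A are collinear ∩ BA ⟂ CD]
2. A_y = 4986/425  [C, D, A are collinear ∩ BA ⟂ CD]
   → A = (-5148/425, 4986/425)
3. E_x = -3352/425  [DA ∥ EB ∩ AB ∥ DE]
4. E_y = 4364/425  [DA ∥ EB ∩ AB ∥ DE]
   → E = (-3352/425, 4364/425)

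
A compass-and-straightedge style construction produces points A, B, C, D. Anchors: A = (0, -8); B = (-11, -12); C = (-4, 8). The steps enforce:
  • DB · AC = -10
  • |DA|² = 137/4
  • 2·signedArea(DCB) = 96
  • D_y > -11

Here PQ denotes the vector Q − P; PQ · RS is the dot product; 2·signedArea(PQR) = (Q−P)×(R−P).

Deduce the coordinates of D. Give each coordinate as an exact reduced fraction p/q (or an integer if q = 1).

D = (-11/2, -10)

1. D_x = -11/2  [2·signedArea(DCB) = 96 ∩ DB · AC = -10]
2. D_y = -10  [2·signedArea(DCB) = 96 ∩ DB · AC = -10]
   → D = (-11/2, -10)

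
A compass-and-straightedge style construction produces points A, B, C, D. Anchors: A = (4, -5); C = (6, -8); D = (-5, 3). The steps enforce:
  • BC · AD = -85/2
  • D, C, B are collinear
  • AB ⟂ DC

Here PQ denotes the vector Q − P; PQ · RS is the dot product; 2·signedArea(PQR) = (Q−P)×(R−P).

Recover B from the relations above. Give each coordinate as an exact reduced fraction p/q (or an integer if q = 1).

1. B_x = 7/2  [D, C, B are collinear ∩ AB ⟂ DC]
2. B_y = -11/2  [D, C, B are collinear ∩ AB ⟂ DC]
   → B = (7/2, -11/2)

B = (7/2, -11/2)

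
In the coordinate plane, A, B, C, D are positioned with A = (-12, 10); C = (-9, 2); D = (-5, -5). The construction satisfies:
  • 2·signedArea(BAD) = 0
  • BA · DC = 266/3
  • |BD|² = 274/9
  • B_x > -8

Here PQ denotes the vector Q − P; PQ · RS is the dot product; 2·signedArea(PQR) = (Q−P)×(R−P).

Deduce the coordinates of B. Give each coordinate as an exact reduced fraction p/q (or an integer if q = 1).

B = (-22/3, 0)

1. B_x = -22/3  [2·signedArea(BAD) = 0 ∩ BA · DC = 266/3]
2. B_y = 0  [2·signedArea(BAD) = 0 ∩ BA · DC = 266/3]
   → B = (-22/3, 0)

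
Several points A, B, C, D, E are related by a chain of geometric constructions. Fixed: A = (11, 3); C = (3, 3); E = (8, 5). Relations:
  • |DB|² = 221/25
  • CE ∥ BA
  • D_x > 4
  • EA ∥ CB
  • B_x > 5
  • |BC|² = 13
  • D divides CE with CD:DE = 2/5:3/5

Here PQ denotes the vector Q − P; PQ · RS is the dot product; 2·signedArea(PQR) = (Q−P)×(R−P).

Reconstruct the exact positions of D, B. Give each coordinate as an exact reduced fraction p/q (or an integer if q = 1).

B = (6, 1)
D = (5, 19/5)

1. D_x = 5  [D divides CE with CD:DE = 2/5:3/5]
2. D_y = 19/5  [D divides CE with CD:DE = 2/5:3/5]
   → D = (5, 19/5)
3. B_x = 6  [CE ∥ BA ∩ EA ∥ CB]
4. B_y = 1  [CE ∥ BA ∩ EA ∥ CB]
   → B = (6, 1)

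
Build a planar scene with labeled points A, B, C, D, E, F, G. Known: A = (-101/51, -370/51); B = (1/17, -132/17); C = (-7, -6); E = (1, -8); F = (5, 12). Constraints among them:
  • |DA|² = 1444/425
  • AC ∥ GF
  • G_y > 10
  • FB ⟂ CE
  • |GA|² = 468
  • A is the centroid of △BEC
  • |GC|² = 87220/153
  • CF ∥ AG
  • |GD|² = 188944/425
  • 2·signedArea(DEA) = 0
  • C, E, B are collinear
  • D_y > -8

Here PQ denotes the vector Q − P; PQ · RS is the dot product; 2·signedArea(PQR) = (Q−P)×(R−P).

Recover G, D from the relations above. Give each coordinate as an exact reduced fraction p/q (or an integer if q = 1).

D = (-49/255, -1964/255)
G = (511/51, 548/51)

1. G_x = 511/51  [AC ∥ GF ∩ CF ∥ AG]
2. G_y = 548/51  [AC ∥ GF ∩ CF ∥ AG]
   → G = (511/51, 548/51)
3. D_x = -49/255  [line -38/51·x + -152/51·y + -1178/51 = 0 ∩ |GD|² = 188944/425]
4. D_y = -1964/255  [line -38/51·x + -152/51·y + -1178/51 = 0 ∩ |GD|² = 188944/425]
   → D = (-49/255, -1964/255)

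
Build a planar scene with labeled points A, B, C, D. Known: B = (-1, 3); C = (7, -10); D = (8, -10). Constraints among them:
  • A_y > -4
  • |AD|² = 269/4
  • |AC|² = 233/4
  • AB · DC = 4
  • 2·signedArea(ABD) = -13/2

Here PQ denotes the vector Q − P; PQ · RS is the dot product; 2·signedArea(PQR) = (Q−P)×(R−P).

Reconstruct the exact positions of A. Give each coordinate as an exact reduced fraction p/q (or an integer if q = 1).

A = (3, -7/2)

1. A_x = 3  [AB · DC = 4 ∩ 2·signedArea(ABD) = -13/2]
2. A_y = -7/2  [AB · DC = 4 ∩ 2·signedArea(ABD) = -13/2]
   → A = (3, -7/2)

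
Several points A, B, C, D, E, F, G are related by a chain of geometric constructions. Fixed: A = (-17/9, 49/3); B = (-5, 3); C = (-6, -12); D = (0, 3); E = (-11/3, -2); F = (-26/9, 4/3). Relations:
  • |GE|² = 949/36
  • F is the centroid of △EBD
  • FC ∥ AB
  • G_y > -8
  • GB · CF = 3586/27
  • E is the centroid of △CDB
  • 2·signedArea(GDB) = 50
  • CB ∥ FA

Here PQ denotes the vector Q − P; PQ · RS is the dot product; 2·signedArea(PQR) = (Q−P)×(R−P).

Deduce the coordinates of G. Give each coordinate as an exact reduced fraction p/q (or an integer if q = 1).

G = (-29/6, -7)

1. G_x = -29/6  [GB · CF = 3586/27 ∩ 2·signedArea(GDB) = 50]
2. G_y = -7  [GB · CF = 3586/27 ∩ 2·signedArea(GDB) = 50]
   → G = (-29/6, -7)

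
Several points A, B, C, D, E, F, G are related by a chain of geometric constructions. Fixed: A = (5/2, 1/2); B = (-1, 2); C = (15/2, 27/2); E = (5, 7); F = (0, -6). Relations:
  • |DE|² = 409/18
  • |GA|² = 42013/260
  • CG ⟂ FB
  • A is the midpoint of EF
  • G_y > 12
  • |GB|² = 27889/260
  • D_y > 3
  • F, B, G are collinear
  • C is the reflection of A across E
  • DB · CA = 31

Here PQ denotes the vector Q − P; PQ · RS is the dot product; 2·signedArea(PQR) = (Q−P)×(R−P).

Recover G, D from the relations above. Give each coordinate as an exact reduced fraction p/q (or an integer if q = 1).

D = (13/6, 19/6)
G = (-297/130, 798/65)

1. G_x = -297/130  [F, B, G are collinear ∩ CG ⟂ FB]
2. G_y = 798/65  [F, B, G are collinear ∩ CG ⟂ FB]
   → G = (-297/130, 798/65)
3. D_x = 13/6  [line 5·x + 13·y + -52 = 0 ∩ |DE|² = 409/18]
4. D_y = 19/6  [line 5·x + 13·y + -52 = 0 ∩ |DE|² = 409/18]
   → D = (13/6, 19/6)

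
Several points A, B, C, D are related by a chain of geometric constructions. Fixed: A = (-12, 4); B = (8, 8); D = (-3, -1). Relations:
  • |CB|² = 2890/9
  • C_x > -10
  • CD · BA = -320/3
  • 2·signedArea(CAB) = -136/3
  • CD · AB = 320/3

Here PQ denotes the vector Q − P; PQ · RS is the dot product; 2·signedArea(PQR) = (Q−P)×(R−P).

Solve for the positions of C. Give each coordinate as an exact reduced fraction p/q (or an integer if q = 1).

C = (-9, 7/3)

1. C_x = -9  [2·signedArea(CAB) = -136/3 ∩ CD · BA = -320/3]
2. C_y = 7/3  [2·signedArea(CAB) = -136/3 ∩ CD · BA = -320/3]
   → C = (-9, 7/3)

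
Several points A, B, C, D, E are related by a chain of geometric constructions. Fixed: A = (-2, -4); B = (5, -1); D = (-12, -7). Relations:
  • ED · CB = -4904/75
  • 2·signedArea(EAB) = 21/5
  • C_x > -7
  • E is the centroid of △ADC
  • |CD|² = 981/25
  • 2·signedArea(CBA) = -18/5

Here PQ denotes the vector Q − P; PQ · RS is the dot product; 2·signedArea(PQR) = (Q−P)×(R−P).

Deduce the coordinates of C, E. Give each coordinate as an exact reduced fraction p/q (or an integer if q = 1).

1. C_x = -6  [line 3·x + -7·y + -92/5 = 0 ∩ |CD|² = 981/25]
2. C_y = -26/5  [line 3·x + -7·y + -92/5 = 0 ∩ |CD|² = 981/25]
   → C = (-6, -26/5)
3. E_x = -20/3  [E is the centroid of △ADC]
4. E_y = -27/5  [E is the centroid of △ADC]
   → E = (-20/3, -27/5)

C = (-6, -26/5)
E = (-20/3, -27/5)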